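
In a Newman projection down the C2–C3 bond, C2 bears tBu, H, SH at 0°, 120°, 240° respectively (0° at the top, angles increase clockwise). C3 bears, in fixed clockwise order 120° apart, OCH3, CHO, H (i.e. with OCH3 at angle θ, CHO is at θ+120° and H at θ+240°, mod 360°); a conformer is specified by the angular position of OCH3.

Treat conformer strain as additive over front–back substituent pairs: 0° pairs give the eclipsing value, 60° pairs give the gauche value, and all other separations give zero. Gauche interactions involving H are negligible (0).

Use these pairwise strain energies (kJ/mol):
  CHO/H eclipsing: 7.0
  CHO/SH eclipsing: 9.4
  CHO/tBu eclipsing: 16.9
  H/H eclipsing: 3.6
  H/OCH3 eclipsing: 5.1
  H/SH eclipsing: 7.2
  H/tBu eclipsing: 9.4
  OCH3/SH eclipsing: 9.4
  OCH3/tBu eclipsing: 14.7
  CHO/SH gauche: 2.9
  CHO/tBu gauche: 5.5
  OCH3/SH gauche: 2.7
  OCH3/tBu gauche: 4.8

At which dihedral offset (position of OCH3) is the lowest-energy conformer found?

OCH3 at 0° (eclipsed): tBu(0°)/OCH3(0°) eclipsed 14.7; H(120°)/CHO(120°) eclipsed 7.0; SH(240°)/H(240°) eclipsed 7.2 → 28.9 kJ/mol.
OCH3 at 60° (staggered): tBu(0°)/OCH3(60°) gauche 4.8; SH(240°)/CHO(180°) gauche 2.9 → 7.7 kJ/mol.
OCH3 at 120° (eclipsed): tBu(0°)/H(0°) eclipsed 9.4; H(120°)/OCH3(120°) eclipsed 5.1; SH(240°)/CHO(240°) eclipsed 9.4 → 23.9 kJ/mol.
OCH3 at 180° (staggered): tBu(0°)/CHO(300°) gauche 5.5; SH(240°)/OCH3(180°) gauche 2.7; SH(240°)/CHO(300°) gauche 2.9 → 11.1 kJ/mol.
OCH3 at 240° (eclipsed): tBu(0°)/CHO(0°) eclipsed 16.9; H(120°)/H(120°) eclipsed 3.6; SH(240°)/OCH3(240°) eclipsed 9.4 → 29.9 kJ/mol.
OCH3 at 300° (staggered): tBu(0°)/OCH3(300°) gauche 4.8; tBu(0°)/CHO(60°) gauche 5.5; SH(240°)/OCH3(300°) gauche 2.7 → 13.0 kJ/mol.
The minimum (7.7 kJ/mol) occurs with OCH3 at 60°.

60°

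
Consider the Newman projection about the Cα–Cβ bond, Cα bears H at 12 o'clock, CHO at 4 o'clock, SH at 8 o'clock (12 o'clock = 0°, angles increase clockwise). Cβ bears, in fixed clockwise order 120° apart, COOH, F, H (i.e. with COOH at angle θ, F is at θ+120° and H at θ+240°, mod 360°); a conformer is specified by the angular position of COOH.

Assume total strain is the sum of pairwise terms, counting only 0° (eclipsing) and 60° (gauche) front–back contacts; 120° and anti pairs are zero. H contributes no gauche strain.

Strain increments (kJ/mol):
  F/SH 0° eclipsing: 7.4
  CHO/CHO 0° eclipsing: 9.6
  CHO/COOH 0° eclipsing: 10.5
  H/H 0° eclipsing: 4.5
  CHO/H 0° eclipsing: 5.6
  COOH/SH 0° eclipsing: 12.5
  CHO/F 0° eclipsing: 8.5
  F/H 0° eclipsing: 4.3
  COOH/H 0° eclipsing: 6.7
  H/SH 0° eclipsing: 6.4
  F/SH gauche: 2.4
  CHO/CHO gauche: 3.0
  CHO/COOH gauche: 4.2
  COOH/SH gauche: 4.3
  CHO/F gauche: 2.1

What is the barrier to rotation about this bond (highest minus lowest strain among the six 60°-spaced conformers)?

COOH at 0° (eclipsed): H(0°)/COOH(0°) eclipsed 6.7; CHO(120°)/F(120°) eclipsed 8.5; SH(240°)/H(240°) eclipsed 6.4 → 21.6 kJ/mol.
COOH at 60° (staggered): CHO(120°)/COOH(60°) gauche 4.2; CHO(120°)/F(180°) gauche 2.1; SH(240°)/F(180°) gauche 2.4 → 8.7 kJ/mol.
COOH at 120° (eclipsed): H(0°)/H(0°) eclipsed 4.5; CHO(120°)/COOH(120°) eclipsed 10.5; SH(240°)/F(240°) eclipsed 7.4 → 22.4 kJ/mol.
COOH at 180° (staggered): CHO(120°)/COOH(180°) gauche 4.2; SH(240°)/COOH(180°) gauche 4.3; SH(240°)/F(300°) gauche 2.4 → 10.9 kJ/mol.
COOH at 240° (eclipsed): H(0°)/F(0°) eclipsed 4.3; CHO(120°)/H(120°) eclipsed 5.6; SH(240°)/COOH(240°) eclipsed 12.5 → 22.4 kJ/mol.
COOH at 300° (staggered): CHO(120°)/F(60°) gauche 2.1; SH(240°)/COOH(300°) gauche 4.3 → 6.4 kJ/mol.
Max at 120° (22.4 kJ/mol), min at 300° (6.4 kJ/mol); barrier = 16.0 kJ/mol.

16.0 kJ/mol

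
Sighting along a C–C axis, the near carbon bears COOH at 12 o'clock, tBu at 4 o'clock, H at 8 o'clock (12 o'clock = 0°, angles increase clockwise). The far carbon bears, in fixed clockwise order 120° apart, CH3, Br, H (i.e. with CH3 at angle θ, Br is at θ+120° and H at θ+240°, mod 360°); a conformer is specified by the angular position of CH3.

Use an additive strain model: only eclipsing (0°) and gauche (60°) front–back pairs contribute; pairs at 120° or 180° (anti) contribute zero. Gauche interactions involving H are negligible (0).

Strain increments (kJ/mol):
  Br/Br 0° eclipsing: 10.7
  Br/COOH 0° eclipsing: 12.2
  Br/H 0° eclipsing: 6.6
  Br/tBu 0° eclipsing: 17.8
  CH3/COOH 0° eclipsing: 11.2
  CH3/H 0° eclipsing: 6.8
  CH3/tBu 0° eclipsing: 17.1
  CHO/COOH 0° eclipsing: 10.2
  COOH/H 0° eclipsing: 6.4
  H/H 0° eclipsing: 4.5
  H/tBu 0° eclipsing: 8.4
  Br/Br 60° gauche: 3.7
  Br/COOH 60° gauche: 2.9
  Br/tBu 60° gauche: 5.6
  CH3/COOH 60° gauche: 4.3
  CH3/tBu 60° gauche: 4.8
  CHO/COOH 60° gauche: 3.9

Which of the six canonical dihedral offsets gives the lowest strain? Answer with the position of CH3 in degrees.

180°

CH3 at 0° (eclipsed): COOH(0°)/CH3(0°) eclipsed 11.2; tBu(120°)/Br(120°) eclipsed 17.8; H(240°)/H(240°) eclipsed 4.5 → 33.5 kJ/mol.
CH3 at 60° (staggered): COOH(0°)/CH3(60°) gauche 4.3; tBu(120°)/CH3(60°) gauche 4.8; tBu(120°)/Br(180°) gauche 5.6 → 14.7 kJ/mol.
CH3 at 120° (eclipsed): COOH(0°)/H(0°) eclipsed 6.4; tBu(120°)/CH3(120°) eclipsed 17.1; H(240°)/Br(240°) eclipsed 6.6 → 30.1 kJ/mol.
CH3 at 180° (staggered): COOH(0°)/Br(300°) gauche 2.9; tBu(120°)/CH3(180°) gauche 4.8 → 7.7 kJ/mol.
CH3 at 240° (eclipsed): COOH(0°)/Br(0°) eclipsed 12.2; tBu(120°)/H(120°) eclipsed 8.4; H(240°)/CH3(240°) eclipsed 6.8 → 27.4 kJ/mol.
CH3 at 300° (staggered): COOH(0°)/CH3(300°) gauche 4.3; COOH(0°)/Br(60°) gauche 2.9; tBu(120°)/Br(60°) gauche 5.6 → 12.8 kJ/mol.
The minimum (7.7 kJ/mol) occurs with CH3 at 180°.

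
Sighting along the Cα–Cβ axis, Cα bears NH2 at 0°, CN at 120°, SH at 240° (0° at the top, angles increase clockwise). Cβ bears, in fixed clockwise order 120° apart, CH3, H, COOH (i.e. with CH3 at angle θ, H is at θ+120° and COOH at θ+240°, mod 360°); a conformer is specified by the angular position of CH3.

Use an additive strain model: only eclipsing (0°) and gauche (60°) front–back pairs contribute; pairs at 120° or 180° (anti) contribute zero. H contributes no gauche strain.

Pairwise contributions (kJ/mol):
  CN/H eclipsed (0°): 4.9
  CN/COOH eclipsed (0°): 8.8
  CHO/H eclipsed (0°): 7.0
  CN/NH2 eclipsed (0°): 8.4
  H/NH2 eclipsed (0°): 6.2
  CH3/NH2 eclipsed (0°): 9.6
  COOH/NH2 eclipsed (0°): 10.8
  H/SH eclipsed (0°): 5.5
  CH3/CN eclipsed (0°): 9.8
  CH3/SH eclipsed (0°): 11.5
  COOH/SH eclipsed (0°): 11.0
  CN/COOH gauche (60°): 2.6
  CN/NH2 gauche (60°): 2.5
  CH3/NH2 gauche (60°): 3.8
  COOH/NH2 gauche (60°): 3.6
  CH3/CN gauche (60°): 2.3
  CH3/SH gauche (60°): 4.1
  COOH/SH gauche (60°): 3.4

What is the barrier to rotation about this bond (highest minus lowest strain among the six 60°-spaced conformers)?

CH3 at 0° (eclipsed): NH2–CH3 eclipsed, CN–H eclipsed, SH–COOH eclipsed; 9.6 + 4.9 + 11.0 = 25.5 kJ/mol.
CH3 at 60° (staggered): NH2–CH3 gauche, NH2–COOH gauche, CN–CH3 gauche, SH–COOH gauche; 3.8 + 3.6 + 2.3 + 3.4 = 13.1 kJ/mol.
CH3 at 120° (eclipsed): NH2–COOH eclipsed, CN–CH3 eclipsed, SH–H eclipsed; 10.8 + 9.8 + 5.5 = 26.1 kJ/mol.
CH3 at 180° (staggered): NH2–COOH gauche, CN–CH3 gauche, CN–COOH gauche, SH–CH3 gauche; 3.6 + 2.3 + 2.6 + 4.1 = 12.6 kJ/mol.
CH3 at 240° (eclipsed): NH2–H eclipsed, CN–COOH eclipsed, SH–CH3 eclipsed; 6.2 + 8.8 + 11.5 = 26.5 kJ/mol.
CH3 at 300° (staggered): NH2–CH3 gauche, CN–COOH gauche, SH–CH3 gauche, SH–COOH gauche; 3.8 + 2.6 + 4.1 + 3.4 = 13.9 kJ/mol.
Max at 240° (26.5 kJ/mol), min at 180° (12.6 kJ/mol); barrier = 13.9 kJ/mol.

13.9 kJ/mol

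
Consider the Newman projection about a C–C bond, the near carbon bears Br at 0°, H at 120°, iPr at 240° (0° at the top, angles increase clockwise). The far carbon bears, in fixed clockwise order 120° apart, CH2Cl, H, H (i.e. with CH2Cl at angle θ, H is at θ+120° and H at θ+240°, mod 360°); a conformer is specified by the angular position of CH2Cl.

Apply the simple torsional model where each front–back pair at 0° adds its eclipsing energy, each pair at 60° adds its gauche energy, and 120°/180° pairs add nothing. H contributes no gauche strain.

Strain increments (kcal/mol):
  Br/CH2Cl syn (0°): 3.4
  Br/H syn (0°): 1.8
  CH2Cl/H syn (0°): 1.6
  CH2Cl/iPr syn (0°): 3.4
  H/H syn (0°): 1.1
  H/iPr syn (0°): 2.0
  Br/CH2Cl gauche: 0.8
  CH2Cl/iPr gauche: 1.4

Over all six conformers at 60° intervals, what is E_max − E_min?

5.7 kcal/mol

CH2Cl at 0° (eclipsed): Br–CH2Cl eclipsed, H–H eclipsed, iPr–H eclipsed; 3.4 + 1.1 + 2.0 = 6.5 kcal/mol.
CH2Cl at 60° (staggered): Br–CH2Cl gauche; 0.8 = 0.8 kcal/mol.
CH2Cl at 120° (eclipsed): Br–H eclipsed, H–CH2Cl eclipsed, iPr–H eclipsed; 1.8 + 1.6 + 2.0 = 5.4 kcal/mol.
CH2Cl at 180° (staggered): iPr–CH2Cl gauche; 1.4 = 1.4 kcal/mol.
CH2Cl at 240° (eclipsed): Br–H eclipsed, H–H eclipsed, iPr–CH2Cl eclipsed; 1.8 + 1.1 + 3.4 = 6.3 kcal/mol.
CH2Cl at 300° (staggered): Br–CH2Cl gauche, iPr–CH2Cl gauche; 0.8 + 1.4 = 2.2 kcal/mol.
Max at 0° (6.5 kcal/mol), min at 60° (0.8 kcal/mol); barrier = 5.7 kcal/mol.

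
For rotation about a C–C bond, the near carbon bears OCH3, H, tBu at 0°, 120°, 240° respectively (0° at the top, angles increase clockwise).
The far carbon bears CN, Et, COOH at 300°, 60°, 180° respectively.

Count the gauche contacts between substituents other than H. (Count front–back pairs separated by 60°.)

4

Non-H gauche pairs: OCH3(0°)/CN(300°); OCH3(0°)/Et(60°); tBu(240°)/CN(300°); tBu(240°)/COOH(180°) — 4 interactions.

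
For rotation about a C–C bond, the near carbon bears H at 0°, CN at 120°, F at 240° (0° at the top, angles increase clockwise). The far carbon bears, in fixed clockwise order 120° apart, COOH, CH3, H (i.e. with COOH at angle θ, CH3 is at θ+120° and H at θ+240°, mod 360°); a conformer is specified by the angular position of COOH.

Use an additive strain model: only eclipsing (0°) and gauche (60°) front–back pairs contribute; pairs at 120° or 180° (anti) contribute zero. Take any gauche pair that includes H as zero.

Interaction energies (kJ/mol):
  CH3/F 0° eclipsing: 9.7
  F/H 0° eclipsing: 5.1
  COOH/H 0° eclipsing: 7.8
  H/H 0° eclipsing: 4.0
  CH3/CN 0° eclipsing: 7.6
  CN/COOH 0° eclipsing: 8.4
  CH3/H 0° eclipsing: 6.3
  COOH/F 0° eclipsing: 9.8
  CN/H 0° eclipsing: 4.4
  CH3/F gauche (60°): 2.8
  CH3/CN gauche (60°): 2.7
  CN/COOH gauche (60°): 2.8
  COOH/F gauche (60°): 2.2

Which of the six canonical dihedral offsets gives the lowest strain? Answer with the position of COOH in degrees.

COOH at 0° (eclipsed): H–COOH eclipsed, CN–CH3 eclipsed, F–H eclipsed; 7.8 + 7.6 + 5.1 = 20.5 kJ/mol.
COOH at 60° (staggered): CN–COOH gauche, CN–CH3 gauche, F–CH3 gauche; 2.8 + 2.7 + 2.8 = 8.3 kJ/mol.
COOH at 120° (eclipsed): H–H eclipsed, CN–COOH eclipsed, F–CH3 eclipsed; 4.0 + 8.4 + 9.7 = 22.1 kJ/mol.
COOH at 180° (staggered): CN–COOH gauche, F–COOH gauche, F–CH3 gauche; 2.8 + 2.2 + 2.8 = 7.8 kJ/mol.
COOH at 240° (eclipsed): H–CH3 eclipsed, CN–H eclipsed, F–COOH eclipsed; 6.3 + 4.4 + 9.8 = 20.5 kJ/mol.
COOH at 300° (staggered): CN–CH3 gauche, F–COOH gauche; 2.7 + 2.2 = 4.9 kJ/mol.
The minimum (4.9 kJ/mol) occurs with COOH at 300°.

300°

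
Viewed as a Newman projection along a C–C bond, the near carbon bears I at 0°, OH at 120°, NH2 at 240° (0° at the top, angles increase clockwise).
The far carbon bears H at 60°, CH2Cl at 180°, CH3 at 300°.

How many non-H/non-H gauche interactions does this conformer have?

Non-H gauche pairs: I(0°)/CH3(300°); OH(120°)/CH2Cl(180°); NH2(240°)/CH2Cl(180°); NH2(240°)/CH3(300°) — 4 interactions.

4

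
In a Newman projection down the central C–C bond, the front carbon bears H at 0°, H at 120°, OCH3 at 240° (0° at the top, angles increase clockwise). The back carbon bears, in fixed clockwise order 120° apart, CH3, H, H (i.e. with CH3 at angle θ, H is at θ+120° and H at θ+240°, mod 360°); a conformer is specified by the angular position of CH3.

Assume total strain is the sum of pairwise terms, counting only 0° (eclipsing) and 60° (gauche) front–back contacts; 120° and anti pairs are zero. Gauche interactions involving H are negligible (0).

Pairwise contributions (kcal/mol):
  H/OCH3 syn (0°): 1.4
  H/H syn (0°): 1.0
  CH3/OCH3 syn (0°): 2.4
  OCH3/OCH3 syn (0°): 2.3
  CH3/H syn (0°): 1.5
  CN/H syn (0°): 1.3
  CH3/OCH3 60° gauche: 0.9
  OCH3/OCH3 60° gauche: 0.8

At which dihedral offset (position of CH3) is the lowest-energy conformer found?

CH3 at 0° (eclipsed): H–CH3 eclipsed, H–H eclipsed, OCH3–H eclipsed; 1.5 + 1.0 + 1.4 = 3.9 kcal/mol.
CH3 at 60° (staggered): no non-H gauche contacts → 0.0 kcal/mol.
CH3 at 120° (eclipsed): H–H eclipsed, H–CH3 eclipsed, OCH3–H eclipsed; 1.0 + 1.5 + 1.4 = 3.9 kcal/mol.
CH3 at 180° (staggered): OCH3–CH3 gauche; 0.9 = 0.9 kcal/mol.
CH3 at 240° (eclipsed): H–H eclipsed, H–H eclipsed, OCH3–CH3 eclipsed; 1.0 + 1.0 + 2.4 = 4.4 kcal/mol.
CH3 at 300° (staggered): OCH3–CH3 gauche; 0.9 = 0.9 kcal/mol.
The minimum (0.0 kcal/mol) occurs with CH3 at 60°.

60°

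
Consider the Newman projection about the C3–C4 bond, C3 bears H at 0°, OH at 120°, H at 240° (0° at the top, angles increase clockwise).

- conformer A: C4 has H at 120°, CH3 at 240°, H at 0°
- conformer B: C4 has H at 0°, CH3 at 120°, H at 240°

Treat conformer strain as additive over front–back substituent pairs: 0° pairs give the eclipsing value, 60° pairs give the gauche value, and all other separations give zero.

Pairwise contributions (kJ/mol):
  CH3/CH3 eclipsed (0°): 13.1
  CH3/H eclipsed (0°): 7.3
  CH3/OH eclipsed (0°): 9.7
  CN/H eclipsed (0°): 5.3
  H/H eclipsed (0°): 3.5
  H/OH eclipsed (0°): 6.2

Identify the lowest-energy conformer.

A is eclipsed. H at 0° is eclipsed with H at 0° (3.5); OH at 120° is eclipsed with H at 120° (6.2); H at 240° is eclipsed with CH3 at 240° (7.3). Total 17.0 kJ/mol.
B is eclipsed. H at 0° is eclipsed with H at 0° (3.5); OH at 120° is eclipsed with CH3 at 120° (9.7); H at 240° is eclipsed with H at 240° (3.5). Total 16.7 kJ/mol.
B has the lowest total (16.7 kJ/mol).

B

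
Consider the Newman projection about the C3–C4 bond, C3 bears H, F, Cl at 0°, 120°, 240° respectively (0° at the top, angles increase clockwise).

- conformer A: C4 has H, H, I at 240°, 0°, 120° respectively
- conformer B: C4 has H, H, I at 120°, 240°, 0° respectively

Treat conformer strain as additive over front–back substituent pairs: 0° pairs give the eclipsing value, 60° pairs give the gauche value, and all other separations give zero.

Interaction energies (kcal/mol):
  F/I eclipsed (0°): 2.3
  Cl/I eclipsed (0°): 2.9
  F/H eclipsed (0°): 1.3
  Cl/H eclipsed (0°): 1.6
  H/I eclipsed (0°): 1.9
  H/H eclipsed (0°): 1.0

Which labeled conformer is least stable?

A

A (eclipsed): H–H eclipsed, F–I eclipsed, Cl–H eclipsed; 1.0 + 2.3 + 1.6 = 4.9 kcal/mol.
B (eclipsed): H–I eclipsed, F–H eclipsed, Cl–H eclipsed; 1.9 + 1.3 + 1.6 = 4.8 kcal/mol.
A has the highest total (4.9 kcal/mol).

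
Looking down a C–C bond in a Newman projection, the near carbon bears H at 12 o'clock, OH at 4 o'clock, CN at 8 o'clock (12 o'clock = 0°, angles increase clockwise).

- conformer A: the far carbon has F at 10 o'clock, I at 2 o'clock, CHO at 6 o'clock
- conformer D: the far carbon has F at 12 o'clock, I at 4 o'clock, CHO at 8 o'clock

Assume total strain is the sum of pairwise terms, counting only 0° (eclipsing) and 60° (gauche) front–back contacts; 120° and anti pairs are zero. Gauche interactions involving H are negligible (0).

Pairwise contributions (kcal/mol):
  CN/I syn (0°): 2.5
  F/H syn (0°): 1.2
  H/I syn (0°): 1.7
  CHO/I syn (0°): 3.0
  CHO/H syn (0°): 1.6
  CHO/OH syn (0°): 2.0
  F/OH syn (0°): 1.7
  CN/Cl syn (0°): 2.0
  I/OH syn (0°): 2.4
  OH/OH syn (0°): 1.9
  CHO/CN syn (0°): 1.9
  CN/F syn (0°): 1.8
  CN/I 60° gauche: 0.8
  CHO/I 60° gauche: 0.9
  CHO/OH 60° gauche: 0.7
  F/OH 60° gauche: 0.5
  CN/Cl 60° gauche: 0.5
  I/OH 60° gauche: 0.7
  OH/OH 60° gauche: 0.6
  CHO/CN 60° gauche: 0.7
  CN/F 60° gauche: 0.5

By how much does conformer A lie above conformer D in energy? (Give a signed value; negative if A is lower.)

-2.9 kcal/mol

A (staggered): OH(120°)/I(60°) gauche 0.7; OH(120°)/CHO(180°) gauche 0.7; CN(240°)/F(300°) gauche 0.5; CN(240°)/CHO(180°) gauche 0.7 → 2.6 kcal/mol.
D (eclipsed): H(0°)/F(0°) eclipsed 1.2; OH(120°)/I(120°) eclipsed 2.4; CN(240°)/CHO(240°) eclipsed 1.9 → 5.5 kcal/mol.
E(A) − E(D) = 2.6 − 5.5 = -2.9 kcal/mol.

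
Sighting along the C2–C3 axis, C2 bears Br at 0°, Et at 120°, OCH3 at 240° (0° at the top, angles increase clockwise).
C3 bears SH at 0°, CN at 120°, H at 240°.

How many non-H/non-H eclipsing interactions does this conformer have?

2

Non-H eclipsing pairs: Br(0°)/SH(0°); Et(120°)/CN(120°) — 2 interactions.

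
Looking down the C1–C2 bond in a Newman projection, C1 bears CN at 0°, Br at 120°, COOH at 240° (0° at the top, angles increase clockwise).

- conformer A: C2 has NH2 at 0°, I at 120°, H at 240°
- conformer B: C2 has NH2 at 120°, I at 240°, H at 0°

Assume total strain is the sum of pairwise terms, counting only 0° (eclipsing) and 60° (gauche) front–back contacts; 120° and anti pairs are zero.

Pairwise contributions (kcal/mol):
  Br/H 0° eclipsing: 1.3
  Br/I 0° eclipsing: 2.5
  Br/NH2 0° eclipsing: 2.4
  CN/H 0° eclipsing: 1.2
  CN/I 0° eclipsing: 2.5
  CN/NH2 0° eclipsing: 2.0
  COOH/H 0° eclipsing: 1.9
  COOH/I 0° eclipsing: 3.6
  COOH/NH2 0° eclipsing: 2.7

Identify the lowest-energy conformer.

A

A (eclipsed): CN(0°)/NH2(0°) eclipsed 2.0; Br(120°)/I(120°) eclipsed 2.5; COOH(240°)/H(240°) eclipsed 1.9 → 6.4 kcal/mol.
B (eclipsed): CN(0°)/H(0°) eclipsed 1.2; Br(120°)/NH2(120°) eclipsed 2.4; COOH(240°)/I(240°) eclipsed 3.6 → 7.2 kcal/mol.
A has the lowest total (6.4 kcal/mol).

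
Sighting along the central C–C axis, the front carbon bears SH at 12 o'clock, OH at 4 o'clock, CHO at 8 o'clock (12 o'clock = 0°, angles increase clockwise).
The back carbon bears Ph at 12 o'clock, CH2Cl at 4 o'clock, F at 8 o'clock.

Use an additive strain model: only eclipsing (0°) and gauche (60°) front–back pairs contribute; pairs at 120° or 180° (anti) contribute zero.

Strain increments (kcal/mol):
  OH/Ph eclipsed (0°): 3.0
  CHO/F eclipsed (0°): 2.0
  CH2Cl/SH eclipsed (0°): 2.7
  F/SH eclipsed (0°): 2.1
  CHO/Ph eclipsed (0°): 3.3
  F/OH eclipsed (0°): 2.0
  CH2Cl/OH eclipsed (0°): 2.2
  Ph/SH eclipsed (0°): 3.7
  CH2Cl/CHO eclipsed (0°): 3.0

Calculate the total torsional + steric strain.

This conformer (eclipsed): SH(0°)/Ph(0°) eclipsed 3.7; OH(120°)/CH2Cl(120°) eclipsed 2.2; CHO(240°)/F(240°) eclipsed 2.0 → 7.9 kcal/mol.

7.9 kcal/mol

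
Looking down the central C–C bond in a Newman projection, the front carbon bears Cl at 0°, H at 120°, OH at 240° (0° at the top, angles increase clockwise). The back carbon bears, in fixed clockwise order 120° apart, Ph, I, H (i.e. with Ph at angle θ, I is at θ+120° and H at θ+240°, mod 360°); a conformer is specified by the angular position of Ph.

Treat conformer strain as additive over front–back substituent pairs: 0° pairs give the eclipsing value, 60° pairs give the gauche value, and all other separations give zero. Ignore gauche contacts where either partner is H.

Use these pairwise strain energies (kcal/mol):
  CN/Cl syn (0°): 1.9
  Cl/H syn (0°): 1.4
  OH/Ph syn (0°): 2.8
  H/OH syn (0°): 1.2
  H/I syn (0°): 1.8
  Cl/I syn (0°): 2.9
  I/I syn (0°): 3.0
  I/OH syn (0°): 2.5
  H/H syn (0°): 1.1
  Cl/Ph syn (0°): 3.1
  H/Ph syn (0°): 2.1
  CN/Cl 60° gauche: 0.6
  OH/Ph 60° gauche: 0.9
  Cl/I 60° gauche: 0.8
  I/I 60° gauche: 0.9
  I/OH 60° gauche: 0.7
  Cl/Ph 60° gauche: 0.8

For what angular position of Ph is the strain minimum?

60°

Ph at 0° (eclipsed): Cl(0°)/Ph(0°) eclipsed 3.1; H(120°)/I(120°) eclipsed 1.8; OH(240°)/H(240°) eclipsed 1.2 → 6.1 kcal/mol.
Ph at 60° (staggered): Cl(0°)/Ph(60°) gauche 0.8; OH(240°)/I(180°) gauche 0.7 → 1.5 kcal/mol.
Ph at 120° (eclipsed): Cl(0°)/H(0°) eclipsed 1.4; H(120°)/Ph(120°) eclipsed 2.1; OH(240°)/I(240°) eclipsed 2.5 → 6.0 kcal/mol.
Ph at 180° (staggered): Cl(0°)/I(300°) gauche 0.8; OH(240°)/Ph(180°) gauche 0.9; OH(240°)/I(300°) gauche 0.7 → 2.4 kcal/mol.
Ph at 240° (eclipsed): Cl(0°)/I(0°) eclipsed 2.9; H(120°)/H(120°) eclipsed 1.1; OH(240°)/Ph(240°) eclipsed 2.8 → 6.8 kcal/mol.
Ph at 300° (staggered): Cl(0°)/Ph(300°) gauche 0.8; Cl(0°)/I(60°) gauche 0.8; OH(240°)/Ph(300°) gauche 0.9 → 2.5 kcal/mol.
The minimum (1.5 kcal/mol) occurs with Ph at 60°.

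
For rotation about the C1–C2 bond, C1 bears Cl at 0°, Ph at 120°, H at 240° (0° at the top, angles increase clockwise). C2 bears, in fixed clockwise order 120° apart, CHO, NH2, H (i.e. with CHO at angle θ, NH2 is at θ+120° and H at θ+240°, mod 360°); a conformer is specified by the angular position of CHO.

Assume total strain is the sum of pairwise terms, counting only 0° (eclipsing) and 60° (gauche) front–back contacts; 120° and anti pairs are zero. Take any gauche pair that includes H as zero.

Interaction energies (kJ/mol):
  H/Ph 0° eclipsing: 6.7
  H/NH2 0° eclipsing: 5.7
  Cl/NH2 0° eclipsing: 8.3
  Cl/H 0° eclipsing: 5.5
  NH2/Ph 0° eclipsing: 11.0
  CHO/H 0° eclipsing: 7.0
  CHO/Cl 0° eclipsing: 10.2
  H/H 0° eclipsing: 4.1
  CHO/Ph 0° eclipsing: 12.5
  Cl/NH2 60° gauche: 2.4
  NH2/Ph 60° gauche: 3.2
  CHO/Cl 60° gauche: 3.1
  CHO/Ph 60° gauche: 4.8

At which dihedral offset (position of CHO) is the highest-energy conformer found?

0°

CHO at 0° is eclipsed. Cl at 0° is eclipsed with CHO at 0° (10.2); Ph at 120° is eclipsed with NH2 at 120° (11.0); H at 240° is eclipsed with H at 240° (4.1). Total 25.3 kJ/mol.
CHO at 60° is staggered. Cl at 0° is gauche with CHO at 60° (3.1); Ph at 120° is gauche with CHO at 60° (4.8); Ph at 120° is gauche with NH2 at 180° (3.2). Total 11.1 kJ/mol.
CHO at 120° is eclipsed. Cl at 0° is eclipsed with H at 0° (5.5); Ph at 120° is eclipsed with CHO at 120° (12.5); H at 240° is eclipsed with NH2 at 240° (5.7). Total 23.7 kJ/mol.
CHO at 180° is staggered. Cl at 0° is gauche with NH2 at 300° (2.4); Ph at 120° is gauche with CHO at 180° (4.8). Total 7.2 kJ/mol.
CHO at 240° is eclipsed. Cl at 0° is eclipsed with NH2 at 0° (8.3); Ph at 120° is eclipsed with H at 120° (6.7); H at 240° is eclipsed with CHO at 240° (7.0). Total 22.0 kJ/mol.
CHO at 300° is staggered. Cl at 0° is gauche with CHO at 300° (3.1); Cl at 0° is gauche with NH2 at 60° (2.4); Ph at 120° is gauche with NH2 at 60° (3.2). Total 8.7 kJ/mol.
The maximum (25.3 kJ/mol) occurs with CHO at 0°.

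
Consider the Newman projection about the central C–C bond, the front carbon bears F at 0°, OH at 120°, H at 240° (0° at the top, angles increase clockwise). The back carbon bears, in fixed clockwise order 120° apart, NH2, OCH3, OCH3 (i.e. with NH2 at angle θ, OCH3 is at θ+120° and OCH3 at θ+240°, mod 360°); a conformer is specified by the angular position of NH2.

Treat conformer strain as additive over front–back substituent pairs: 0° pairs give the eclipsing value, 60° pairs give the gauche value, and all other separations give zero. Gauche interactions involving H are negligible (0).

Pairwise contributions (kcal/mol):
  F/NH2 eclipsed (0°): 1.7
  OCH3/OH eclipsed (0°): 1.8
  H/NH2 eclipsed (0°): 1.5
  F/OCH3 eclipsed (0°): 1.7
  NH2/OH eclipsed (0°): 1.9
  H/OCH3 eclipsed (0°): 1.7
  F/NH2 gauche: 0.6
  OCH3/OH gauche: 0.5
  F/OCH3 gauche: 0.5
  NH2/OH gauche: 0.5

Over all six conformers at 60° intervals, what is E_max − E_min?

3.3 kcal/mol

NH2 at 0° (eclipsed): F–NH2 eclipsed, OH–OCH3 eclipsed, H–OCH3 eclipsed; 1.7 + 1.8 + 1.7 = 5.2 kcal/mol.
NH2 at 60° (staggered): F–NH2 gauche, F–OCH3 gauche, OH–NH2 gauche, OH–OCH3 gauche; 0.6 + 0.5 + 0.5 + 0.5 = 2.1 kcal/mol.
NH2 at 120° (eclipsed): F–OCH3 eclipsed, OH–NH2 eclipsed, H–OCH3 eclipsed; 1.7 + 1.9 + 1.7 = 5.3 kcal/mol.
NH2 at 180° (staggered): F–OCH3 gauche, F–OCH3 gauche, OH–NH2 gauche, OH–OCH3 gauche; 0.5 + 0.5 + 0.5 + 0.5 = 2.0 kcal/mol.
NH2 at 240° (eclipsed): F–OCH3 eclipsed, OH–OCH3 eclipsed, H–NH2 eclipsed; 1.7 + 1.8 + 1.5 = 5.0 kcal/mol.
NH2 at 300° (staggered): F–NH2 gauche, F–OCH3 gauche, OH–OCH3 gauche, OH–OCH3 gauche; 0.6 + 0.5 + 0.5 + 0.5 = 2.1 kcal/mol.
Max at 120° (5.3 kcal/mol), min at 180° (2.0 kcal/mol); barrier = 3.3 kcal/mol.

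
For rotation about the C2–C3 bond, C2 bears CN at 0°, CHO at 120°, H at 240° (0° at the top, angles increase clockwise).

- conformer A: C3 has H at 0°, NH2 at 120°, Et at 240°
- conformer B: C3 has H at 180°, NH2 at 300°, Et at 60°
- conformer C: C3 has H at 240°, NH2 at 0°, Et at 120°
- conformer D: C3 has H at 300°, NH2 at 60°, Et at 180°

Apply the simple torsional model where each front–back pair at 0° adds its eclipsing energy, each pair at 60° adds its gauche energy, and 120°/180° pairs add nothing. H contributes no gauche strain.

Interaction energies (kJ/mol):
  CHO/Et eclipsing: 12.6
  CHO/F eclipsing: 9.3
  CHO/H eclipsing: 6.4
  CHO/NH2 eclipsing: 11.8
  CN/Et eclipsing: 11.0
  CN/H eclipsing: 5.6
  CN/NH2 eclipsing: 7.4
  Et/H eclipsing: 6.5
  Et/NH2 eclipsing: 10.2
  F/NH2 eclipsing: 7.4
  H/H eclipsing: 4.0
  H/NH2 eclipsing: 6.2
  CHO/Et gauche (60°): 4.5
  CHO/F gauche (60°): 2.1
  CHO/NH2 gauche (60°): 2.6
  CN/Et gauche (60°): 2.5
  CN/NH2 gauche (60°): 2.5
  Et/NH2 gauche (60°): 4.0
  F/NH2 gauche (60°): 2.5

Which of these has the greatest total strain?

C

A (eclipsed): CN(0°)/H(0°) eclipsed 5.6; CHO(120°)/NH2(120°) eclipsed 11.8; H(240°)/Et(240°) eclipsed 6.5 → 23.9 kJ/mol.
B (staggered): CN(0°)/NH2(300°) gauche 2.5; CN(0°)/Et(60°) gauche 2.5; CHO(120°)/Et(60°) gauche 4.5 → 9.5 kJ/mol.
C (eclipsed): CN(0°)/NH2(0°) eclipsed 7.4; CHO(120°)/Et(120°) eclipsed 12.6; H(240°)/H(240°) eclipsed 4.0 → 24.0 kJ/mol.
D (staggered): CN(0°)/NH2(60°) gauche 2.5; CHO(120°)/NH2(60°) gauche 2.6; CHO(120°)/Et(180°) gauche 4.5 → 9.6 kJ/mol.
C has the highest total (24.0 kJ/mol).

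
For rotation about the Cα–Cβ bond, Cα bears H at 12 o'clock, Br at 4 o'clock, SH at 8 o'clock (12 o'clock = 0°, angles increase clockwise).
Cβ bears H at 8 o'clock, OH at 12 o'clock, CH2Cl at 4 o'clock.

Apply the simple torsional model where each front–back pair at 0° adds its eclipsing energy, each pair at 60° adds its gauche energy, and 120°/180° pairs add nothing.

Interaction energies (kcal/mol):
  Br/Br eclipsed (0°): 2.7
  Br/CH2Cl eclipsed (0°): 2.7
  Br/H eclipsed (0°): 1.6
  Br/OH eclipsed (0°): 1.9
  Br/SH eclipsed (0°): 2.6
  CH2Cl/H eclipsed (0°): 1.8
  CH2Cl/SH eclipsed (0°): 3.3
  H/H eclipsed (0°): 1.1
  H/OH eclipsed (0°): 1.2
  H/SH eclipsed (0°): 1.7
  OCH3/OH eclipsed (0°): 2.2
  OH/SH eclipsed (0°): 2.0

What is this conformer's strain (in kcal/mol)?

This conformer (eclipsed): H–OH eclipsed, Br–CH2Cl eclipsed, SH–H eclipsed; 1.2 + 2.7 + 1.7 = 5.6 kcal/mol.

5.6 kcal/mol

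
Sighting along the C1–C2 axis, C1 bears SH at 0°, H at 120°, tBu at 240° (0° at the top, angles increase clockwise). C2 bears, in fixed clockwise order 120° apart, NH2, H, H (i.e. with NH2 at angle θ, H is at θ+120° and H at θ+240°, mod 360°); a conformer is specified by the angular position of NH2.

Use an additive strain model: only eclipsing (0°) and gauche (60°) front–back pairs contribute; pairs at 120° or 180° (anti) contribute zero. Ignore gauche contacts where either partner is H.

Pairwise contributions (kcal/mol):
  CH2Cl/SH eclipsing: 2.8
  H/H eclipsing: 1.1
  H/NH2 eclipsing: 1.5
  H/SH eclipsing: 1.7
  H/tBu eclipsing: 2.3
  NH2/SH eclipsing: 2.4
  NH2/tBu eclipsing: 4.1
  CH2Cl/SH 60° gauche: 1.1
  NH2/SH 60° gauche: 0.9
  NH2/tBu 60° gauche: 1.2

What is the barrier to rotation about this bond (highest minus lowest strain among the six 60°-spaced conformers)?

NH2 at 0° (eclipsed): SH–NH2 eclipsed, H–H eclipsed, tBu–H eclipsed; 2.4 + 1.1 + 2.3 = 5.8 kcal/mol.
NH2 at 60° (staggered): SH–NH2 gauche; 0.9 = 0.9 kcal/mol.
NH2 at 120° (eclipsed): SH–H eclipsed, H–NH2 eclipsed, tBu–H eclipsed; 1.7 + 1.5 + 2.3 = 5.5 kcal/mol.
NH2 at 180° (staggered): tBu–NH2 gauche; 1.2 = 1.2 kcal/mol.
NH2 at 240° (eclipsed): SH–H eclipsed, H–H eclipsed, tBu–NH2 eclipsed; 1.7 + 1.1 + 4.1 = 6.9 kcal/mol.
NH2 at 300° (staggered): SH–NH2 gauche, tBu–NH2 gauche; 0.9 + 1.2 = 2.1 kcal/mol.
Max at 240° (6.9 kcal/mol), min at 60° (0.9 kcal/mol); barrier = 6.0 kcal/mol.

6.0 kcal/mol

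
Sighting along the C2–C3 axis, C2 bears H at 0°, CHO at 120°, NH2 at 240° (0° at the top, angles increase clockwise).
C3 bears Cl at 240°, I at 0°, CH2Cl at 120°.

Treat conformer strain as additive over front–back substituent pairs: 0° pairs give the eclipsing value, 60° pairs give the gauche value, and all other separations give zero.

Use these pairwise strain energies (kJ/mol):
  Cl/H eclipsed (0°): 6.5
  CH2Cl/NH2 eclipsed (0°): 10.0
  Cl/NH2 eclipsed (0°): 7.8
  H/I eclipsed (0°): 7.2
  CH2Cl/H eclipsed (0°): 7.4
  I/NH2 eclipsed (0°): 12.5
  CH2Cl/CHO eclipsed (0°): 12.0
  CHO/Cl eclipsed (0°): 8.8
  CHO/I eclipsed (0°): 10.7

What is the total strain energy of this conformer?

27.0 kJ/mol

This conformer (eclipsed): H(0°)/I(0°) eclipsed 7.2; CHO(120°)/CH2Cl(120°) eclipsed 12.0; NH2(240°)/Cl(240°) eclipsed 7.8 → 27.0 kJ/mol.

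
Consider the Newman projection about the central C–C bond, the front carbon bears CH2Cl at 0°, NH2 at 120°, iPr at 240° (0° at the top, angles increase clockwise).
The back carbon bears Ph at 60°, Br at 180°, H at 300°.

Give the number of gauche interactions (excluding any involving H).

Non-H gauche pairs: CH2Cl(0°)/Ph(60°); NH2(120°)/Ph(60°); NH2(120°)/Br(180°); iPr(240°)/Br(180°) — 4 interactions.

4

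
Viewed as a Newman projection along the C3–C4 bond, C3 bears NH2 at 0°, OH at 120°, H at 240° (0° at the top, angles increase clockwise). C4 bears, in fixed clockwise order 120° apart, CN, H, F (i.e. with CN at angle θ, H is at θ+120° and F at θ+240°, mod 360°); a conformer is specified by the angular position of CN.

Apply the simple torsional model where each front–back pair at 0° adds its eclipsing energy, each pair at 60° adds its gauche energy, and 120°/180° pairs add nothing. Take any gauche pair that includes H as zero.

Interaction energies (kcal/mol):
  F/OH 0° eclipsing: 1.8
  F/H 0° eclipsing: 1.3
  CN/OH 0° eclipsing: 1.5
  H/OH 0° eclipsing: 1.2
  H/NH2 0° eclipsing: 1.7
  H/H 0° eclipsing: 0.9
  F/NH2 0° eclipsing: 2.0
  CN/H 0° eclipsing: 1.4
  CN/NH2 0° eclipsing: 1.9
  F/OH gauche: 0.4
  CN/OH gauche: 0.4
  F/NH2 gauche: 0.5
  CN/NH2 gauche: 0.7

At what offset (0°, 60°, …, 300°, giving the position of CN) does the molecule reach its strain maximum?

CN at 0° (eclipsed): NH2–CN eclipsed, OH–H eclipsed, H–F eclipsed; 1.9 + 1.2 + 1.3 = 4.4 kcal/mol.
CN at 60° (staggered): NH2–CN gauche, NH2–F gauche, OH–CN gauche; 0.7 + 0.5 + 0.4 = 1.6 kcal/mol.
CN at 120° (eclipsed): NH2–F eclipsed, OH–CN eclipsed, H–H eclipsed; 2.0 + 1.5 + 0.9 = 4.4 kcal/mol.
CN at 180° (staggered): NH2–F gauche, OH–CN gauche, OH–F gauche; 0.5 + 0.4 + 0.4 = 1.3 kcal/mol.
CN at 240° (eclipsed): NH2–H eclipsed, OH–F eclipsed, H–CN eclipsed; 1.7 + 1.8 + 1.4 = 4.9 kcal/mol.
CN at 300° (staggered): NH2–CN gauche, OH–F gauche; 0.7 + 0.4 = 1.1 kcal/mol.
The maximum (4.9 kcal/mol) occurs with CN at 240°.

240°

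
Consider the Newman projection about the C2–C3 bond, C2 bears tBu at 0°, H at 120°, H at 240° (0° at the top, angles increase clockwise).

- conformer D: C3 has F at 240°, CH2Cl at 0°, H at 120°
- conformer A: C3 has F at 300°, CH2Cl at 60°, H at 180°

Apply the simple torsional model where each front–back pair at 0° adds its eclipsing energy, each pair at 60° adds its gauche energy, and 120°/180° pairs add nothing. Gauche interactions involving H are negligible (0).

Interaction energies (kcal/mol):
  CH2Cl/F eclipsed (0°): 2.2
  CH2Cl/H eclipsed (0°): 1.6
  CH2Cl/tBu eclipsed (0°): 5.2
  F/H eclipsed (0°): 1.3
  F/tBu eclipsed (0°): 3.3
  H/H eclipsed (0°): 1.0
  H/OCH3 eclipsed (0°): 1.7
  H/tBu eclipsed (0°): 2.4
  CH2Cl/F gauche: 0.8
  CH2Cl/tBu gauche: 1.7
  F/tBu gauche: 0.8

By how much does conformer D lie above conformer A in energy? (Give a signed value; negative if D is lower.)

D (eclipsed): tBu(0°)/CH2Cl(0°) eclipsed 5.2; H(120°)/H(120°) eclipsed 1.0; H(240°)/F(240°) eclipsed 1.3 → 7.5 kcal/mol.
A (staggered): tBu(0°)/F(300°) gauche 0.8; tBu(0°)/CH2Cl(60°) gauche 1.7 → 2.5 kcal/mol.
E(D) − E(A) = 7.5 − 2.5 = +5.0 kcal/mol.

+5.0 kcal/mol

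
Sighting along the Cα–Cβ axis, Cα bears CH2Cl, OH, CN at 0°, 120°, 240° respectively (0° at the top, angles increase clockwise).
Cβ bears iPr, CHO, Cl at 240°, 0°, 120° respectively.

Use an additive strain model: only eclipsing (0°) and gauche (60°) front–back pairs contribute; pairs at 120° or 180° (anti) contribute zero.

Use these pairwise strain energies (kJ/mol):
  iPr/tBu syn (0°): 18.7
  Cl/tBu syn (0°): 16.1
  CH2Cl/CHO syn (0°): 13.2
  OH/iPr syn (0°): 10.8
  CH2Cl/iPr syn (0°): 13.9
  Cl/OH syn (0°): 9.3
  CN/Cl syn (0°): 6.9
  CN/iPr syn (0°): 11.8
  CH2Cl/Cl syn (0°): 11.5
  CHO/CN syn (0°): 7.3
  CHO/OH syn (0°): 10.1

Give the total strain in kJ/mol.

This conformer is eclipsed. CH2Cl at 0° is eclipsed with CHO at 0° (13.2); OH at 120° is eclipsed with Cl at 120° (9.3); CN at 240° is eclipsed with iPr at 240° (11.8). Total 34.3 kJ/mol.

34.3 kJ/mol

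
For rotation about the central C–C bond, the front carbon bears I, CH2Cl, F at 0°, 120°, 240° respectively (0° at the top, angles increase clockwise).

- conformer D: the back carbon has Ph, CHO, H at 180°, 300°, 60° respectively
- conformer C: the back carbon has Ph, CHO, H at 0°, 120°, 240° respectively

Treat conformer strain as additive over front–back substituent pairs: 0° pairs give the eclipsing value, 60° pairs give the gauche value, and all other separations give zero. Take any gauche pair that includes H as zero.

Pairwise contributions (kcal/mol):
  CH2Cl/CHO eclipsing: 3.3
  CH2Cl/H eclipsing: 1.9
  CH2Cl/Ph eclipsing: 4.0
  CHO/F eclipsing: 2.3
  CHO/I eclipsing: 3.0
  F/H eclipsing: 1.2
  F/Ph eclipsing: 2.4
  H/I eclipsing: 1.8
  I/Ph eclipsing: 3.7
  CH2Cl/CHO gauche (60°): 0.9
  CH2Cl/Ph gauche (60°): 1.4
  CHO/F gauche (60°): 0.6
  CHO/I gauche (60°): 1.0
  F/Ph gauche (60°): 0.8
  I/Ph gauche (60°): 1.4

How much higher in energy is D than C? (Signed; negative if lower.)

-4.4 kcal/mol

D (staggered): I(0°)/CHO(300°) gauche 1.0; CH2Cl(120°)/Ph(180°) gauche 1.4; F(240°)/Ph(180°) gauche 0.8; F(240°)/CHO(300°) gauche 0.6 → 3.8 kcal/mol.
C (eclipsed): I(0°)/Ph(0°) eclipsed 3.7; CH2Cl(120°)/CHO(120°) eclipsed 3.3; F(240°)/H(240°) eclipsed 1.2 → 8.2 kcal/mol.
E(D) − E(C) = 3.8 − 8.2 = -4.4 kcal/mol.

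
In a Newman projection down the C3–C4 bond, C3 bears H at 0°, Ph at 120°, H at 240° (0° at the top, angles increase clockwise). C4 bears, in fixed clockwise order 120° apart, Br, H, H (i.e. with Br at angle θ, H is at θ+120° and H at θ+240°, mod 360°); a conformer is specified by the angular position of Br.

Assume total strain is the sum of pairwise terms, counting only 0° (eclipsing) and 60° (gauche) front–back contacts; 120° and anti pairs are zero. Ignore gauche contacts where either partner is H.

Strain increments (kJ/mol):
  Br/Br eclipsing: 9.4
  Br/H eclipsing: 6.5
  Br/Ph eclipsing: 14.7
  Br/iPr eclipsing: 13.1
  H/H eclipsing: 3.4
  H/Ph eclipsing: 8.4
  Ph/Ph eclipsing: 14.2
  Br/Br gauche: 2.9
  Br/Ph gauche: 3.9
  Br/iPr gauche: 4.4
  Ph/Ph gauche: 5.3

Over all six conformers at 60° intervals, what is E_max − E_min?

Br at 0° (eclipsed): H–Br eclipsed, Ph–H eclipsed, H–H eclipsed; 6.5 + 8.4 + 3.4 = 18.3 kJ/mol.
Br at 60° (staggered): Ph–Br gauche; 3.9 = 3.9 kJ/mol.
Br at 120° (eclipsed): H–H eclipsed, Ph–Br eclipsed, H–H eclipsed; 3.4 + 14.7 + 3.4 = 21.5 kJ/mol.
Br at 180° (staggered): Ph–Br gauche; 3.9 = 3.9 kJ/mol.
Br at 240° (eclipsed): H–H eclipsed, Ph–H eclipsed, H–Br eclipsed; 3.4 + 8.4 + 6.5 = 18.3 kJ/mol.
Br at 300° (staggered): no non-H gauche contacts → 0.0 kJ/mol.
Max at 120° (21.5 kJ/mol), min at 300° (0.0 kJ/mol); barrier = 21.5 kJ/mol.

21.5 kJ/mol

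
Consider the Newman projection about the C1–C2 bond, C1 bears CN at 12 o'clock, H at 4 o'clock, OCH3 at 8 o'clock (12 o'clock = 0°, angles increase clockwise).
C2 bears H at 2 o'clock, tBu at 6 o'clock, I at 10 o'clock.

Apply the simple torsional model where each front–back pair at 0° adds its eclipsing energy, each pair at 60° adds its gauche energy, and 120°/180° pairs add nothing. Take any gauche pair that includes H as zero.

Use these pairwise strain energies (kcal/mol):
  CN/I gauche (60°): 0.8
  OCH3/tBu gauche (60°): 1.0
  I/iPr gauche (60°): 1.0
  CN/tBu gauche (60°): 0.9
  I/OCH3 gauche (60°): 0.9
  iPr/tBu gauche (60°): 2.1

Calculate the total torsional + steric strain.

2.7 kcal/mol

This conformer (staggered): CN(0°)/I(300°) gauche 0.8; OCH3(240°)/tBu(180°) gauche 1.0; OCH3(240°)/I(300°) gauche 0.9 → 2.7 kcal/mol.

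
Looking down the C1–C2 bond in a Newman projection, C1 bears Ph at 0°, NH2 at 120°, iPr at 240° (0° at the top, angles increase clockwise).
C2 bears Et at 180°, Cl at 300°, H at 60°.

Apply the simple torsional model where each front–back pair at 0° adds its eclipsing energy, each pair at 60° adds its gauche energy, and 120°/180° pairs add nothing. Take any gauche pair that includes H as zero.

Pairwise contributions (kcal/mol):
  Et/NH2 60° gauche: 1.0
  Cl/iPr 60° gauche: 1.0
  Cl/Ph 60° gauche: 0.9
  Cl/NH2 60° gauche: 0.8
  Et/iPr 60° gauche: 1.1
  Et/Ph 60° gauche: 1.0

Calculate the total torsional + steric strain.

This conformer (staggered): Ph–Cl gauche, NH2–Et gauche, iPr–Et gauche, iPr–Cl gauche; 0.9 + 1.0 + 1.1 + 1.0 = 4.0 kcal/mol.

4.0 kcal/mol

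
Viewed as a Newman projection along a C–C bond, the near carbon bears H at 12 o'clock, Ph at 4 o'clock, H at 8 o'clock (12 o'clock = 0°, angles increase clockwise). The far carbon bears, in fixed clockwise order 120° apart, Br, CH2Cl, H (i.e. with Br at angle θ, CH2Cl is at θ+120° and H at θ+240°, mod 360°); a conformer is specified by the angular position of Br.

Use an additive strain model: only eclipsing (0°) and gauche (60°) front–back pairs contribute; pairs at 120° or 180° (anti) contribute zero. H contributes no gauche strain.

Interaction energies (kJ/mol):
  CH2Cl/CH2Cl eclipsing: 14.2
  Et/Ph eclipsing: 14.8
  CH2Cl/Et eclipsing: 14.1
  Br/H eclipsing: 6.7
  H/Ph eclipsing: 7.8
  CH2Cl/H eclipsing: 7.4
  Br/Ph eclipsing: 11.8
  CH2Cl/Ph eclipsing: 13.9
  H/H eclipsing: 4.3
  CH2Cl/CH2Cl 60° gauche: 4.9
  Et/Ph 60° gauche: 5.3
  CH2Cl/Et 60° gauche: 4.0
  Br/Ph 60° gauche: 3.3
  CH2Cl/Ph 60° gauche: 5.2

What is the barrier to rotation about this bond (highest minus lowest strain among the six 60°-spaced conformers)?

21.6 kJ/mol

Br at 0° (eclipsed): H–Br eclipsed, Ph–CH2Cl eclipsed, H–H eclipsed; 6.7 + 13.9 + 4.3 = 24.9 kJ/mol.
Br at 60° (staggered): Ph–Br gauche, Ph–CH2Cl gauche; 3.3 + 5.2 = 8.5 kJ/mol.
Br at 120° (eclipsed): H–H eclipsed, Ph–Br eclipsed, H–CH2Cl eclipsed; 4.3 + 11.8 + 7.4 = 23.5 kJ/mol.
Br at 180° (staggered): Ph–Br gauche; 3.3 = 3.3 kJ/mol.
Br at 240° (eclipsed): H–CH2Cl eclipsed, Ph–H eclipsed, H–Br eclipsed; 7.4 + 7.8 + 6.7 = 21.9 kJ/mol.
Br at 300° (staggered): Ph–CH2Cl gauche; 5.2 = 5.2 kJ/mol.
Max at 0° (24.9 kJ/mol), min at 180° (3.3 kJ/mol); barrier = 21.6 kJ/mol.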